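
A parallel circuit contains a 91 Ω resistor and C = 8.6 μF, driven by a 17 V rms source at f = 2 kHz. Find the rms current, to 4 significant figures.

1.847 A

ω = 2πf = 12570 rad/s
X_C = 1/(ωC) = 9.253 Ω
Parallel: admittances add. Y = 1/R + jωC
Y = (0.01099 + j0.1081) S
|Y| = 0.1086 S → |Z| = 1/|Y| = 9.206 Ω, ∠Z = −∠Y = -84.19°
I = V/|Z| = 17/9.206 = 1.847 A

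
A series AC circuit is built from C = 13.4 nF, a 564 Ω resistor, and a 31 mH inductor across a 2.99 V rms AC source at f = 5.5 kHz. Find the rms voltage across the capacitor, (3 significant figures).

5.27 V

ω = 2πf = 34560 rad/s
X_L = ωL = 1070 Ω
X_C = 1/(ωC) = 2160 Ω
Net reactance X = X_L − X_C = -1090 Ω
Z = 564 − j1090 Ω
|Z| = √(564² + 1090²) = 1230 Ω
I = V/|Z| = 2.44 mA
V_C = I·|Z_C| = 0.00244 × 2160 = 5.27 V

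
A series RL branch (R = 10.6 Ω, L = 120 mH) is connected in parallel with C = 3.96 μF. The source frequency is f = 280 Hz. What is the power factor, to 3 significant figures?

ω = 2πf = 1759 rad/s
X_L = ωL = 211 Ω
X_C = 1/(ωC) = 144 Ω
Branch 1 (R+jX_L): Z₁ = 10.6 + j211 Ω, |Z₁| = 211 Ω
Branch 2 (−jX_C): Z₂ = −j144 Ω
Parallel: Z = Z₁Z₂/(Z₁+Z₂), |Z| = 444 Ω, ∠Z = -84.0°
cos φ = cos(-84.0°) = 0.105

0.105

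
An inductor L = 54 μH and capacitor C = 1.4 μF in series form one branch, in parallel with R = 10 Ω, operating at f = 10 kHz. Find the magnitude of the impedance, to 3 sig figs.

ω = 2πf = 62830 rad/s
X_L = ωL = 3.39 Ω
X_C = 1/(ωC) = 11.4 Ω
Branch 1: Z₁ = R = 10.0 Ω
Branch 2 (series LC): Z₂ = j(X_L − X_C) = −j7.98 Ω
Parallel: Z = Z₁Z₂/(Z₁+Z₂), |Z| = 6.24 Ω, ∠Z = -51.4°

6.24 Ω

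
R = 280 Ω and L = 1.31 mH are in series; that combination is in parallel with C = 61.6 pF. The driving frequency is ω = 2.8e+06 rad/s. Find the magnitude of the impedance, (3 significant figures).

9930 Ω

X_L = ωL = 3670 Ω
X_C = 1/(ωC) = 5800 Ω
Branch 1 (R+jX_L): Z₁ = 280 + j3670 Ω, |Z₁| = 3680 Ω
Branch 2 (−jX_C): Z₂ = −j5800 Ω
Parallel: Z = Z₁Z₂/(Z₁+Z₂), |Z| = 9930 Ω, ∠Z = 78.1°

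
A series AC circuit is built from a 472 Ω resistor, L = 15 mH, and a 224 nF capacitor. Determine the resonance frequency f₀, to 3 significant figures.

ω₀ = 1/√(LC) = 1/√(0.015 × 2.24e-07) = 17250 rad/s
f₀ = ω₀/(2π) = 2.75 kHz

2.75 kHz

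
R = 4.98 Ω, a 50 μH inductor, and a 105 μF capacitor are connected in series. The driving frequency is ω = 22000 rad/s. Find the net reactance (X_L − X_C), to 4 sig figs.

X_L = ωL = 1.100 Ω
X_C = 1/(ωC) = 0.4329 Ω
X = 1.100 − 0.4329 = 0.6671 Ω

0.6671 Ω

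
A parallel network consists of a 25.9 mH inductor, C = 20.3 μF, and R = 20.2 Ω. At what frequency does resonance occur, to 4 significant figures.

219.5 Hz

ω₀ = 1/√(LC) = 1/√(0.0259 × 2.03e-05) = 1379 rad/s
f₀ = ω₀/(2π) = 219.5 Hz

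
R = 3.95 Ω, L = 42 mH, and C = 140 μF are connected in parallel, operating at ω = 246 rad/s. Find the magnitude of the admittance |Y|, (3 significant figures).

261 mS

X_L = ωL = 10.3 Ω
X_C = 1/(ωC) = 29.0 Ω
Parallel: admittances add. Y = 1/R + 1/(jωL) + jωC
Y = (0.253 − j0.0623) S
|Y| = 0.261 S → |Z| = 1/|Y| = 3.84 Ω, ∠Z = −∠Y = 13.8°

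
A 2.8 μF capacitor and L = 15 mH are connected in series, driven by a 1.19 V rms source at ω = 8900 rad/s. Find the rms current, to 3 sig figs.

X_L = ωL = 134 Ω
X_C = 1/(ωC) = 40.1 Ω
Net reactance X = X_L − X_C = 93.4 Ω
Z = j93.4 Ω
|Z| = √(0² + 93.4²) = 93.4 Ω
I = V/|Z| = 1.19/93.4 = 12.7 mA

12.7 mA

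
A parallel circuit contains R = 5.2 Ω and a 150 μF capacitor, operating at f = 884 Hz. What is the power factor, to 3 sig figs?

0.225

ω = 2πf = 5554 rad/s
X_C = 1/(ωC) = 1.20 Ω
Parallel: admittances add. Y = 1/R + jωC
Y = (0.192 + j0.833) S
|Y| = 0.855 S → |Z| = 1/|Y| = 1.17 Ω, ∠Z = −∠Y = -77.0°
cos φ = cos(-77.0°) = 0.225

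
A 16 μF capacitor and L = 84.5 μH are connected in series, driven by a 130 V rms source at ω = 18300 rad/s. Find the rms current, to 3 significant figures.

69.6 A

X_L = ωL = 1.55 Ω
X_C = 1/(ωC) = 3.42 Ω
Net reactance X = X_L − X_C = -1.87 Ω
Z = − j1.87 Ω
|Z| = √(0² + 1.87²) = 1.87 Ω
I = V/|Z| = 130/1.87 = 69.6 A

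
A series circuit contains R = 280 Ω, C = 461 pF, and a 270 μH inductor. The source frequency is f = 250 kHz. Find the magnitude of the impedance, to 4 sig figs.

ω = 2πf = 1.571e+06 rad/s
X_L = ωL = 424.1 Ω
X_C = 1/(ωC) = 1381 Ω
Net reactance X = X_L − X_C = -956.8 Ω
Z = 280.0 − j956.8 Ω
|Z| = √(280.0² + 956.8²) = 997.0 Ω

997.0 Ω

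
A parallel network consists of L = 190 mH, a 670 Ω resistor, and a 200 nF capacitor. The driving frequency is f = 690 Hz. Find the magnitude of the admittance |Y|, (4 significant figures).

ω = 2πf = 4335 rad/s
X_L = ωL = 823.7 Ω
X_C = 1/(ωC) = 1153 Ω
Parallel: admittances add. Y = 1/R + 1/(jωL) + jωC
Y = (0.001493 − j0.0003469) S
|Y| = 0.001532 S → |Z| = 1/|Y| = 652.6 Ω, ∠Z = −∠Y = 13.09°

1.532 mS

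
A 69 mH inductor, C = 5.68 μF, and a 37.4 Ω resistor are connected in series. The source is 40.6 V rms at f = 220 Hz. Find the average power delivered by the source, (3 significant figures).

ω = 2πf = 1382 rad/s
X_L = ωL = 95.4 Ω
X_C = 1/(ωC) = 127 Ω
Net reactance X = X_L − X_C = -32.0 Ω
Z = 37.4 − j32.0 Ω
|Z| = √(37.4² + 32.0²) = 49.2 Ω
∠Z = arctan(-32.0/37.4) = -40.5°
I = V/|Z| = 825 mA
P = VI cos φ = 40.6 × 0.825 × cos(-40.5°) = 25.5 W

25.5 W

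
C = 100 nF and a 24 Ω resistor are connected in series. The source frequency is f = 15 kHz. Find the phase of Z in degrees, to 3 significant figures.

-77.3°

ω = 2πf = 94250 rad/s
X_C = 1/(ωC) = 106 Ω
Z = 24.0 − j106 Ω
|Z| = √(24.0² + 106²) = 109 Ω
∠Z = arctan(-106/24.0) = -77.3°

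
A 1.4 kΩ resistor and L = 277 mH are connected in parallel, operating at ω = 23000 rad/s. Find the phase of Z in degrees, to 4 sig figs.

X_L = ωL = 6371 Ω
Parallel: admittances add. Y = 1/R + 1/(jωL)
Y = (0.0007143 − j0.0001570) S
|Y| = 0.0007313 S → |Z| = 1/|Y| = 1367 Ω, ∠Z = −∠Y = 12.39°

12.39°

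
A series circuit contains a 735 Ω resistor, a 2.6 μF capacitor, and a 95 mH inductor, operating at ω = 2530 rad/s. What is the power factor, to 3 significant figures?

0.993

X_L = ωL = 240 Ω
X_C = 1/(ωC) = 152 Ω
Net reactance X = X_L − X_C = 88.3 Ω
Z = 735 + j88.3 Ω
|Z| = √(735² + 88.3²) = 740 Ω
∠Z = arctan(88.3/735) = 6.85°
cos φ = cos(6.85°) = 0.993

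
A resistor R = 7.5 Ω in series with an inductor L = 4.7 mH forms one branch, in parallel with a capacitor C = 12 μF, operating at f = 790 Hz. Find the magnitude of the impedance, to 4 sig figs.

ω = 2πf = 4964 rad/s
X_L = ωL = 23.33 Ω
X_C = 1/(ωC) = 16.79 Ω
Branch 1 (R+jX_L): Z₁ = 7.500 + j23.33 Ω, |Z₁| = 24.51 Ω
Branch 2 (−jX_C): Z₂ = −j16.79 Ω
Parallel: Z = Z₁Z₂/(Z₁+Z₂), |Z| = 41.34 Ω, ∠Z = -58.91°

41.34 Ω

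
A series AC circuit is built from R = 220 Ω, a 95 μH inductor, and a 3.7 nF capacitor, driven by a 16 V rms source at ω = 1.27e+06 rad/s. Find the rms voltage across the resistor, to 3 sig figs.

14.8 V

X_L = ωL = 121 Ω
X_C = 1/(ωC) = 213 Ω
Net reactance X = X_L − X_C = -92.2 Ω
Z = 220 − j92.2 Ω
|Z| = √(220² + 92.2²) = 239 Ω
I = V/|Z| = 67.1 mA
V_R = I·|Z_R| = 0.0671 × 220 = 14.8 V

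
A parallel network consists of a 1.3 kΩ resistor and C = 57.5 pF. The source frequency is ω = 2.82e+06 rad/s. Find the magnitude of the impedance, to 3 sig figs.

1270 Ω

X_C = 1/(ωC) = 6170 Ω
Parallel: admittances add. Y = 1/R + jωC
Y = (0.000769 + j0.000162) S
|Y| = 0.000786 S → |Z| = 1/|Y| = 1270 Ω, ∠Z = −∠Y = -11.9°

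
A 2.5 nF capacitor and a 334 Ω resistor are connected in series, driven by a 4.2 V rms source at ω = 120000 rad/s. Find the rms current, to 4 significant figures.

1.254 mA

X_C = 1/(ωC) = 3333 Ω
Z = 334.0 − j3333 Ω
|Z| = √(334.0² + 3333²) = 3350 Ω
I = V/|Z| = 4.2/3350 = 1.254 mA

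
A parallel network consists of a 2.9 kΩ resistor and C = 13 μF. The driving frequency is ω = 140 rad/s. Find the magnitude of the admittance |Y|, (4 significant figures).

X_C = 1/(ωC) = 549.5 Ω
Parallel: admittances add. Y = 1/R + jωC
Y = (0.0003448 + j0.001820) S
|Y| = 0.001852 S → |Z| = 1/|Y| = 539.8 Ω, ∠Z = −∠Y = -79.27°

1.852 mS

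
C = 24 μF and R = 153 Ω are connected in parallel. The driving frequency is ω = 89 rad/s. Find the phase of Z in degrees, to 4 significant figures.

-18.10°

X_C = 1/(ωC) = 468.2 Ω
Parallel: admittances add. Y = 1/R + jωC
Y = (0.006536 + j0.002136) S
|Y| = 0.006876 S → |Z| = 1/|Y| = 145.4 Ω, ∠Z = −∠Y = -18.10°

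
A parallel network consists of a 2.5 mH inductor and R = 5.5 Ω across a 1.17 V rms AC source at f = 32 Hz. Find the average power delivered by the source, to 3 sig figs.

ω = 2πf = 201.1 rad/s
X_L = ωL = 0.503 Ω
Parallel: admittances add. Y = 1/R + 1/(jωL)
Y = (0.182 − j1.99) S
|Y| = 2.00 S → |Z| = 1/|Y| = 0.501 Ω, ∠Z = −∠Y = 84.8°
I = V/|Z| = 2.34 A
P = VI cos φ = 1.17 × 2.34 × cos(84.8°) = 249 mW

249 mW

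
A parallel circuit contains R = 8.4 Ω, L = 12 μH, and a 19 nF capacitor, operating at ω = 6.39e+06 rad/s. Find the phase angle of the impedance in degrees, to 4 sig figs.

X_L = ωL = 76.68 Ω
X_C = 1/(ωC) = 8.237 Ω
Parallel: admittances add. Y = 1/R + 1/(jωL) + jωC
Y = (0.1190 + j0.1084) S
|Y| = 0.1610 S → |Z| = 1/|Y| = 6.212 Ω, ∠Z = −∠Y = -42.31°

-42.31°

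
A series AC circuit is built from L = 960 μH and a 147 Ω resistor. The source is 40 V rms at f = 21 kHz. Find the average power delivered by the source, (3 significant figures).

6.25 W

ω = 2πf = 131900 rad/s
X_L = ωL = 127 Ω
Z = 147 + j127 Ω
|Z| = √(147² + 127²) = 194 Ω
∠Z = arctan(127/147) = 40.8°
I = V/|Z| = 206 mA
P = VI cos φ = 40 × 0.206 × cos(40.8°) = 6.25 W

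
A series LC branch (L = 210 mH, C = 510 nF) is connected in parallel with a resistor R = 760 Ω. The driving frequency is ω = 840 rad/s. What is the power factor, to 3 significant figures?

X_L = ωL = 176 Ω
X_C = 1/(ωC) = 2330 Ω
Branch 1: Z₁ = R = 760 Ω
Branch 2 (series LC): Z₂ = j(X_L − X_C) = −j2160 Ω
Parallel: Z = Z₁Z₂/(Z₁+Z₂), |Z| = 717 Ω, ∠Z = -19.4°
cos φ = cos(-19.4°) = 0.943

0.943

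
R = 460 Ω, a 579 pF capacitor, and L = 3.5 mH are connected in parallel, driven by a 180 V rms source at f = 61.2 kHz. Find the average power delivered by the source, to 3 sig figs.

70.4 W

ω = 2πf = 384500 rad/s
X_L = ωL = 1350 Ω
X_C = 1/(ωC) = 4490 Ω
Parallel: admittances add. Y = 1/R + 1/(jωL) + jωC
Y = (0.00217 − j0.000520) S
|Y| = 0.00224 S → |Z| = 1/|Y| = 447 Ω, ∠Z = −∠Y = 13.5°
I = V/|Z| = 402 mA
P = VI cos φ = 180 × 0.402 × cos(13.5°) = 70.4 W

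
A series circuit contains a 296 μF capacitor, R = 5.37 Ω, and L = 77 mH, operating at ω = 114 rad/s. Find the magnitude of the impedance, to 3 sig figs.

21.5 Ω

X_L = ωL = 8.78 Ω
X_C = 1/(ωC) = 29.6 Ω
Net reactance X = X_L − X_C = -20.9 Ω
Z = 5.37 − j20.9 Ω
|Z| = √(5.37² + 20.9²) = 21.5 Ω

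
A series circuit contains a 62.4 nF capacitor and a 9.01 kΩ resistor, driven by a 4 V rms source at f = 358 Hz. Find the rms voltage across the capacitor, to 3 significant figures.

ω = 2πf = 2249 rad/s
X_C = 1/(ωC) = 7120 Ω
Z = 9010 − j7120 Ω
|Z| = √(9010² + 7120²) = 11500 Ω
I = V/|Z| = 348 μA
V_C = I·|Z_C| = 0.000348 × 7120 = 2.48 V

2.48 V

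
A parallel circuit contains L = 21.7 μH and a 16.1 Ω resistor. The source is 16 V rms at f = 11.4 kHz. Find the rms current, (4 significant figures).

ω = 2πf = 71630 rad/s
X_L = ωL = 1.554 Ω
Parallel: admittances add. Y = 1/R + 1/(jωL)
Y = (0.06211 − j0.6434) S
|Y| = 0.6464 S → |Z| = 1/|Y| = 1.547 Ω, ∠Z = −∠Y = 84.49°
I = V/|Z| = 16/1.547 = 10.34 A

10.34 A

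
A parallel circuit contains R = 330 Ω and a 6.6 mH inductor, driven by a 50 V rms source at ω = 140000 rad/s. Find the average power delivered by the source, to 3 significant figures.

X_L = ωL = 924 Ω
Parallel: admittances add. Y = 1/R + 1/(jωL)
Y = (0.00303 − j0.00108) S
|Y| = 0.00322 S → |Z| = 1/|Y| = 311 Ω, ∠Z = −∠Y = 19.7°
I = V/|Z| = 161 mA
P = VI cos φ = 50 × 0.161 × cos(19.7°) = 7.58 W

7.58 W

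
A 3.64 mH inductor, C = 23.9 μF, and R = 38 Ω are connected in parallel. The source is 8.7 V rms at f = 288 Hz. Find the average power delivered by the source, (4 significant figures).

1.992 W

ω = 2πf = 1810 rad/s
X_L = ωL = 6.587 Ω
X_C = 1/(ωC) = 23.12 Ω
Parallel: admittances add. Y = 1/R + 1/(jωL) + jωC
Y = (0.02632 − j0.1086) S
|Y| = 0.1117 S → |Z| = 1/|Y| = 8.951 Ω, ∠Z = −∠Y = 76.38°
I = V/|Z| = 971.9 mA
P = VI cos φ = 8.7 × 0.9719 × cos(76.38°) = 1.992 W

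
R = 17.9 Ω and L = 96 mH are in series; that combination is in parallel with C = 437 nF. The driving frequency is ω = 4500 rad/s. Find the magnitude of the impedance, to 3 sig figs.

2800 Ω

X_L = ωL = 432 Ω
X_C = 1/(ωC) = 509 Ω
Branch 1 (R+jX_L): Z₁ = 17.9 + j432 Ω, |Z₁| = 432 Ω
Branch 2 (−jX_C): Z₂ = −j509 Ω
Parallel: Z = Z₁Z₂/(Z₁+Z₂), |Z| = 2800 Ω, ∠Z = 74.5°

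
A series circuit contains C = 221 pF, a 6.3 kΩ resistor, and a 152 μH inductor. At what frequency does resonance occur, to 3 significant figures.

ω₀ = 1/√(LC) = 1/√(0.000152 × 2.21e-10) = 5.456e+06 rad/s
f₀ = ω₀/(2π) = 868 kHz

868 kHz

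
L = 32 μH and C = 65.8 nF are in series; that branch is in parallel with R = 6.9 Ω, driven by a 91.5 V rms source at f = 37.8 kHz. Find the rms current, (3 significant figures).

13.4 A

ω = 2πf = 237500 rad/s
X_L = ωL = 7.60 Ω
X_C = 1/(ωC) = 64.0 Ω
Branch 1: Z₁ = R = 6.90 Ω
Branch 2 (series LC): Z₂ = j(X_L − X_C) = −j56.4 Ω
Parallel: Z = Z₁Z₂/(Z₁+Z₂), |Z| = 6.85 Ω, ∠Z = -6.98°
I = V/|Z| = 91.5/6.85 = 13.4 A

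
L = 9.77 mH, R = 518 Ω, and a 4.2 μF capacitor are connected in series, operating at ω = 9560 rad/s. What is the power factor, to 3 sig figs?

0.991

X_L = ωL = 93.4 Ω
X_C = 1/(ωC) = 24.9 Ω
Net reactance X = X_L − X_C = 68.5 Ω
Z = 518 + j68.5 Ω
|Z| = √(518² + 68.5²) = 523 Ω
∠Z = arctan(68.5/518) = 7.53°
cos φ = cos(7.53°) = 0.991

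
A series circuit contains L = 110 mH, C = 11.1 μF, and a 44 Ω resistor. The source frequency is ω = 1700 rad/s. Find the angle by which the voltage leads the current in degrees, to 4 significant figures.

71.82°

X_L = ωL = 187.0 Ω
X_C = 1/(ωC) = 52.99 Ω
Net reactance X = X_L − X_C = 134.0 Ω
Z = 44.00 + j134.0 Ω
|Z| = √(44.00² + 134.0²) = 141.0 Ω
∠Z = arctan(134.0/44.00) = 71.82°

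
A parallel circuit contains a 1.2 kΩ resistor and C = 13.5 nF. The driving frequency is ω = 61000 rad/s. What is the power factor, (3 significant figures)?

0.711

X_C = 1/(ωC) = 1210 Ω
Parallel: admittances add. Y = 1/R + jωC
Y = (0.000833 + j0.000824) S
|Y| = 0.00117 S → |Z| = 1/|Y| = 854 Ω, ∠Z = −∠Y = -44.7°
cos φ = cos(-44.7°) = 0.711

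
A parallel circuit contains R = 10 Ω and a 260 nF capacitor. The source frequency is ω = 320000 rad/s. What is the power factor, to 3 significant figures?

X_C = 1/(ωC) = 12.0 Ω
Parallel: admittances add. Y = 1/R + jωC
Y = (0.100 + j0.0832) S
|Y| = 0.130 S → |Z| = 1/|Y| = 7.69 Ω, ∠Z = −∠Y = -39.8°
cos φ = cos(-39.8°) = 0.769

0.769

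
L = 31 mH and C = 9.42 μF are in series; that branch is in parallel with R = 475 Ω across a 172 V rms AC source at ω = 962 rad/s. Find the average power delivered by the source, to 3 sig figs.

X_L = ωL = 29.8 Ω
X_C = 1/(ωC) = 110 Ω
Branch 1: Z₁ = R = 475 Ω
Branch 2 (series LC): Z₂ = j(X_L − X_C) = −j80.5 Ω
Parallel: Z = Z₁Z₂/(Z₁+Z₂), |Z| = 79.4 Ω, ∠Z = -80.4°
I = V/|Z| = 2.17 A
P = VI cos φ = 172 × 2.17 × cos(-80.4°) = 62.3 W

62.3 W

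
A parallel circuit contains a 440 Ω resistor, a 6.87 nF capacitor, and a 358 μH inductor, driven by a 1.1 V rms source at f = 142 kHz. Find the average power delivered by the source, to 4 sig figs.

ω = 2πf = 892200 rad/s
X_L = ωL = 319.4 Ω
X_C = 1/(ωC) = 163.1 Ω
Parallel: admittances add. Y = 1/R + 1/(jωL) + jωC
Y = (0.002273 + j0.002999) S
|Y| = 0.003763 S → |Z| = 1/|Y| = 265.8 Ω, ∠Z = −∠Y = -52.84°
I = V/|Z| = 4.139 mA
P = VI cos φ = 1.1 × 0.004139 × cos(-52.84°) = 2.750 mW

2.750 mW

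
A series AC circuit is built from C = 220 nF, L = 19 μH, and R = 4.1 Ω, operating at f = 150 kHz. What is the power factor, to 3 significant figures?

ω = 2πf = 942500 rad/s
X_L = ωL = 17.9 Ω
X_C = 1/(ωC) = 4.82 Ω
Net reactance X = X_L − X_C = 13.1 Ω
Z = 4.10 + j13.1 Ω
|Z| = √(4.10² + 13.1²) = 13.7 Ω
∠Z = arctan(13.1/4.10) = 72.6°
cos φ = cos(72.6°) = 0.299

0.299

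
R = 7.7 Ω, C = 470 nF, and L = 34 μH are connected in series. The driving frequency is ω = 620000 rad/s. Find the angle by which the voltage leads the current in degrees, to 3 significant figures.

66.4°

X_L = ωL = 21.1 Ω
X_C = 1/(ωC) = 3.43 Ω
Net reactance X = X_L − X_C = 17.6 Ω
Z = 7.70 + j17.6 Ω
|Z| = √(7.70² + 17.6²) = 19.3 Ω
∠Z = arctan(17.6/7.70) = 66.4°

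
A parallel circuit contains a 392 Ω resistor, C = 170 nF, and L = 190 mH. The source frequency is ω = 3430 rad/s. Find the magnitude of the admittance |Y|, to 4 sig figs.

X_L = ωL = 651.7 Ω
X_C = 1/(ωC) = 1715 Ω
Parallel: admittances add. Y = 1/R + 1/(jωL) + jωC
Y = (0.002551 − j0.0009513) S
|Y| = 0.002723 S → |Z| = 1/|Y| = 367.3 Ω, ∠Z = −∠Y = 20.45°

2.723 mS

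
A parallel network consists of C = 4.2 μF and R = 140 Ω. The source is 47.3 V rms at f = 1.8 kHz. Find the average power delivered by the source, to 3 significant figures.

ω = 2πf = 11310 rad/s
X_C = 1/(ωC) = 21.1 Ω
Parallel: admittances add. Y = 1/R + jωC
Y = (0.00714 + j0.0475) S
|Y| = 0.0480 S → |Z| = 1/|Y| = 20.8 Ω, ∠Z = −∠Y = -81.4°
I = V/|Z| = 2.27 A
P = VI cos φ = 47.3 × 2.27 × cos(-81.4°) = 16.0 W

16.0 W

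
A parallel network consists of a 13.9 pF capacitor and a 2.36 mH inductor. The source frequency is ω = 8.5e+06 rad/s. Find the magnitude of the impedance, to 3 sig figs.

14600 Ω

X_L = ωL = 20100 Ω
X_C = 1/(ωC) = 8460 Ω
Parallel: admittances add. Y = 1/(jωL) + jωC
Y = (0 + j6.83e-05) S
|Y| = 6.83e-05 S → |Z| = 1/|Y| = 14600 Ω, ∠Z = −∠Y = -90.0°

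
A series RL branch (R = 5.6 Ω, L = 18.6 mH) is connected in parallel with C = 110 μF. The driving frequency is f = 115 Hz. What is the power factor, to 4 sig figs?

ω = 2πf = 722.6 rad/s
X_L = ωL = 13.44 Ω
X_C = 1/(ωC) = 12.58 Ω
Branch 1 (R+jX_L): Z₁ = 5.600 + j13.44 Ω, |Z₁| = 14.56 Ω
Branch 2 (−jX_C): Z₂ = −j12.58 Ω
Parallel: Z = Z₁Z₂/(Z₁+Z₂), |Z| = 32.33 Ω, ∠Z = -31.33°
cos φ = cos(-31.33°) = 0.8541

0.8541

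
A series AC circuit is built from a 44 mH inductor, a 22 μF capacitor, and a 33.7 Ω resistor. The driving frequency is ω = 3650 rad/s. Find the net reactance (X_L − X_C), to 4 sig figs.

X_L = ωL = 160.6 Ω
X_C = 1/(ωC) = 12.45 Ω
X = 160.6 − 12.45 = 148.1 Ω

148.1 Ω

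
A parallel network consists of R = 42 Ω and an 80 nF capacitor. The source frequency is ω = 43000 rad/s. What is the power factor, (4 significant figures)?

X_C = 1/(ωC) = 290.7 Ω
Parallel: admittances add. Y = 1/R + jωC
Y = (0.02381 + j0.003440) S
|Y| = 0.02406 S → |Z| = 1/|Y| = 41.57 Ω, ∠Z = −∠Y = -8.221°
cos φ = cos(-8.221°) = 0.9897

0.9897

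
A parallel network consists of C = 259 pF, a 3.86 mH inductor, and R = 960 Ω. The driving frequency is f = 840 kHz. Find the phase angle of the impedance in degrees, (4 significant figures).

-51.68°

ω = 2πf = 5.278e+06 rad/s
X_L = ωL = 20370 Ω
X_C = 1/(ωC) = 731.5 Ω
Parallel: admittances add. Y = 1/R + 1/(jωL) + jωC
Y = (0.001042 + j0.001318) S
|Y| = 0.001680 S → |Z| = 1/|Y| = 595.3 Ω, ∠Z = −∠Y = -51.68°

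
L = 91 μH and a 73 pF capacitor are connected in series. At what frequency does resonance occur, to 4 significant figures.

ω₀ = 1/√(LC) = 1/√(9.1e-05 × 7.3e-11) = 1.227e+07 rad/s
f₀ = ω₀/(2π) = 1.953 MHz

1.953 MHz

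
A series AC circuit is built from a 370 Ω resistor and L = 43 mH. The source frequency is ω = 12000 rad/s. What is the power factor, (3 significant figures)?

0.583

X_L = ωL = 516 Ω
Z = 370 + j516 Ω
|Z| = √(370² + 516²) = 635 Ω
∠Z = arctan(516/370) = 54.4°
cos φ = cos(54.4°) = 0.583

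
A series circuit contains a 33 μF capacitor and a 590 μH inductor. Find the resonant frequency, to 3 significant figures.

1.14 kHz

ω₀ = 1/√(LC) = 1/√(0.00059 × 3.3e-05) = 7167 rad/s
f₀ = ω₀/(2π) = 1.14 kHz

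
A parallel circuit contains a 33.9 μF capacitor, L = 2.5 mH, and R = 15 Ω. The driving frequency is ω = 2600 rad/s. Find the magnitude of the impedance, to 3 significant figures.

10.7 Ω

X_L = ωL = 6.50 Ω
X_C = 1/(ωC) = 11.3 Ω
Parallel: admittances add. Y = 1/R + 1/(jωL) + jωC
Y = (0.0667 − j0.0657) S
|Y| = 0.0936 S → |Z| = 1/|Y| = 10.7 Ω, ∠Z = −∠Y = 44.6°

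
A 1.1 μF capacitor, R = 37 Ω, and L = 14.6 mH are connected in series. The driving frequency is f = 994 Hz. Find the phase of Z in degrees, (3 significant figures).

ω = 2πf = 6245 rad/s
X_L = ωL = 91.2 Ω
X_C = 1/(ωC) = 146 Ω
Net reactance X = X_L − X_C = -54.4 Ω
Z = 37.0 − j54.4 Ω
|Z| = √(37.0² + 54.4²) = 65.8 Ω
∠Z = arctan(-54.4/37.0) = -55.8°

-55.8°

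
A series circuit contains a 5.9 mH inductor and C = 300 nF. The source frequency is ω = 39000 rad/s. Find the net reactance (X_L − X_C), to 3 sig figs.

X_L = ωL = 230 Ω
X_C = 1/(ωC) = 85.5 Ω
X = 230 − 85.5 = 145 Ω

145 Ω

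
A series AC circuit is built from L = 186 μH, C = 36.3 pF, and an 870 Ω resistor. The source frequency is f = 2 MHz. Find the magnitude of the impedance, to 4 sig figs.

882.0 Ω

ω = 2πf = 1.257e+07 rad/s
X_L = ωL = 2337 Ω
X_C = 1/(ωC) = 2192 Ω
Net reactance X = X_L − X_C = 145.1 Ω
Z = 870.0 + j145.1 Ω
|Z| = √(870.0² + 145.1²) = 882.0 Ω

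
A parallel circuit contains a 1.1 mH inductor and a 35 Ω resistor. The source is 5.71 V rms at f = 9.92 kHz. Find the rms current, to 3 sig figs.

183 mA

ω = 2πf = 62330 rad/s
X_L = ωL = 68.6 Ω
Parallel: admittances add. Y = 1/R + 1/(jωL)
Y = (0.0286 − j0.0146) S
|Y| = 0.0321 S → |Z| = 1/|Y| = 31.2 Ω, ∠Z = −∠Y = 27.0°
I = V/|Z| = 5.71/31.2 = 183 mA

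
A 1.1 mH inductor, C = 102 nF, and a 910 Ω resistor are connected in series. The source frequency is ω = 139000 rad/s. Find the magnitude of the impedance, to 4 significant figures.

913.7 Ω

X_L = ωL = 152.9 Ω
X_C = 1/(ωC) = 70.53 Ω
Net reactance X = X_L − X_C = 82.37 Ω
Z = 910.0 + j82.37 Ω
|Z| = √(910.0² + 82.37²) = 913.7 Ω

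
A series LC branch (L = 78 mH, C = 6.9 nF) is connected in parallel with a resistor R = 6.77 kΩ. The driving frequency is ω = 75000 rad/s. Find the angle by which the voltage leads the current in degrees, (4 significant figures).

59.94°

X_L = ωL = 5850 Ω
X_C = 1/(ωC) = 1932 Ω
Branch 1: Z₁ = R = 6770 Ω
Branch 2 (series LC): Z₂ = j(X_L − X_C) = j3918 Ω
Parallel: Z = Z₁Z₂/(Z₁+Z₂), |Z| = 3391 Ω, ∠Z = 59.94°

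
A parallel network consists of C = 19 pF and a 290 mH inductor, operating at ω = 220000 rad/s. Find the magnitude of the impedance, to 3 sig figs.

X_L = ωL = 63800 Ω
X_C = 1/(ωC) = 239000 Ω
Parallel: admittances add. Y = 1/(jωL) + jωC
Y = (0 − j1.15e-05) S
|Y| = 1.15e-05 S → |Z| = 1/|Y| = 87000 Ω, ∠Z = −∠Y = 90.0°

87000 Ω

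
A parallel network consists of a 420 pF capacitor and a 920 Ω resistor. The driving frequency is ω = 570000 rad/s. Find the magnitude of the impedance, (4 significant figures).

898.5 Ω

X_C = 1/(ωC) = 4177 Ω
Parallel: admittances add. Y = 1/R + jωC
Y = (0.001087 + j0.0002394) S
|Y| = 0.001113 S → |Z| = 1/|Y| = 898.5 Ω, ∠Z = −∠Y = -12.42°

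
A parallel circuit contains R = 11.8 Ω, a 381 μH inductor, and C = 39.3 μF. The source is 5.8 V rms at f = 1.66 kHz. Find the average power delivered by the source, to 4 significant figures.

ω = 2πf = 10430 rad/s
X_L = ωL = 3.974 Ω
X_C = 1/(ωC) = 2.440 Ω
Parallel: admittances add. Y = 1/R + 1/(jωL) + jωC
Y = (0.08475 + j0.1583) S
|Y| = 0.1795 S → |Z| = 1/|Y| = 5.570 Ω, ∠Z = −∠Y = -61.83°
I = V/|Z| = 1.041 A
P = VI cos φ = 5.8 × 1.041 × cos(-61.83°) = 2.851 W

2.851 W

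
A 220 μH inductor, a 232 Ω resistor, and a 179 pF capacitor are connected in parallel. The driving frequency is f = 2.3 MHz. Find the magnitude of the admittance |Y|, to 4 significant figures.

ω = 2πf = 1.445e+07 rad/s
X_L = ωL = 3179 Ω
X_C = 1/(ωC) = 386.6 Ω
Parallel: admittances add. Y = 1/R + 1/(jωL) + jωC
Y = (0.004310 + j0.002272) S
|Y| = 0.004873 S → |Z| = 1/|Y| = 205.2 Ω, ∠Z = −∠Y = -27.80°

4.873 mS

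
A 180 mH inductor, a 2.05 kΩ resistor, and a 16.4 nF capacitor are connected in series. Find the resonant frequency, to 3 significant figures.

2.93 kHz

ω₀ = 1/√(LC) = 1/√(0.18 × 1.64e-08) = 18410 rad/s
f₀ = ω₀/(2π) = 2.93 kHz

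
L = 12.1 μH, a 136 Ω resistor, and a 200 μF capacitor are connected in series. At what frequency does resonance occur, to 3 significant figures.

3.24 kHz

ω₀ = 1/√(LC) = 1/√(1.21e-05 × 0.0002) = 20330 rad/s
f₀ = ω₀/(2π) = 3.24 kHz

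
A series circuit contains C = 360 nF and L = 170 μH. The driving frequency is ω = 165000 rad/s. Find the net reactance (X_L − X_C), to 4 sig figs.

11.21 Ω

X_L = ωL = 28.05 Ω
X_C = 1/(ωC) = 16.84 Ω
X = 28.05 − 16.84 = 11.21 Ω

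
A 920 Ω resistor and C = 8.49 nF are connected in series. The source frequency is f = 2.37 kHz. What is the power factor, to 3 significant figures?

ω = 2πf = 14890 rad/s
X_C = 1/(ωC) = 7910 Ω
Z = 920 − j7910 Ω
|Z| = √(920² + 7910²) = 7960 Ω
∠Z = arctan(-7910/920) = -83.4°
cos φ = cos(-83.4°) = 0.116

0.116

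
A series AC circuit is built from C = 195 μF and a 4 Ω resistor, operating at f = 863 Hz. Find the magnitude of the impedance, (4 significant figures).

ω = 2πf = 5422 rad/s
X_C = 1/(ωC) = 0.9457 Ω
Z = 4.000 − j0.9457 Ω
|Z| = √(4.000² + 0.9457²) = 4.110 Ω

4.110 Ω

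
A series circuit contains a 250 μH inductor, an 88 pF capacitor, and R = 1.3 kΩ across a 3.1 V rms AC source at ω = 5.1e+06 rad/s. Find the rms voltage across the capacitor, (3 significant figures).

4.28 V

X_L = ωL = 1280 Ω
X_C = 1/(ωC) = 2230 Ω
Net reactance X = X_L − X_C = -953 Ω
Z = 1300 − j953 Ω
|Z| = √(1300² + 953²) = 1610 Ω
I = V/|Z| = 1.92 mA
V_C = I·|Z_C| = 0.00192 × 2230 = 4.28 V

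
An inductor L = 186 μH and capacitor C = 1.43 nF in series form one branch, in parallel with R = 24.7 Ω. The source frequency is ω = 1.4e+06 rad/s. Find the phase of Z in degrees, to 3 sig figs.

X_L = ωL = 260 Ω
X_C = 1/(ωC) = 500 Ω
Branch 1: Z₁ = R = 24.7 Ω
Branch 2 (series LC): Z₂ = j(X_L − X_C) = −j239 Ω
Parallel: Z = Z₁Z₂/(Z₁+Z₂), |Z| = 24.6 Ω, ∠Z = -5.90°

-5.90°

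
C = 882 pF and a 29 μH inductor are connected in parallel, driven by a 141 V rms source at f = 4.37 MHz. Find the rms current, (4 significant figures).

ω = 2πf = 2.746e+07 rad/s
X_L = ωL = 796.3 Ω
X_C = 1/(ωC) = 41.29 Ω
Parallel: admittances add. Y = 1/(jωL) + jωC
Y = (0 + j0.02296) S
|Y| = 0.02296 S → |Z| = 1/|Y| = 43.55 Ω, ∠Z = −∠Y = -90.00°
I = V/|Z| = 141/43.55 = 3.238 A

3.238 A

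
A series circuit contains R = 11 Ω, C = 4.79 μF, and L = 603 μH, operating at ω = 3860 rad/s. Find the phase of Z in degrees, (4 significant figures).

X_L = ωL = 2.328 Ω
X_C = 1/(ωC) = 54.09 Ω
Net reactance X = X_L − X_C = -51.76 Ω
Z = 11.00 − j51.76 Ω
|Z| = √(11.00² + 51.76²) = 52.91 Ω
∠Z = arctan(-51.76/11.00) = -78.00°

-78.00°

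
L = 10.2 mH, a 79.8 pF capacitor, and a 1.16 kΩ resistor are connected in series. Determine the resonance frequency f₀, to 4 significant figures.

ω₀ = 1/√(LC) = 1/√(0.0102 × 7.98e-11) = 1.108e+06 rad/s
f₀ = ω₀/(2π) = 176.4 kHz

176.4 kHz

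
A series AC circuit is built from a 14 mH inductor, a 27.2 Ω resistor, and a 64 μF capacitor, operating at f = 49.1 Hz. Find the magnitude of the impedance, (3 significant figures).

53.7 Ω

ω = 2πf = 308.5 rad/s
X_L = ωL = 4.32 Ω
X_C = 1/(ωC) = 50.6 Ω
Net reactance X = X_L − X_C = -46.3 Ω
Z = 27.2 − j46.3 Ω
|Z| = √(27.2² + 46.3²) = 53.7 Ω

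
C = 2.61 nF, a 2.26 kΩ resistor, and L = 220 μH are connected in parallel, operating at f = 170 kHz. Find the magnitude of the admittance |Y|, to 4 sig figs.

ω = 2πf = 1.068e+06 rad/s
X_L = ωL = 235.0 Ω
X_C = 1/(ωC) = 358.7 Ω
Parallel: admittances add. Y = 1/R + 1/(jωL) + jωC
Y = (0.0004425 − j0.001468) S
|Y| = 0.001533 S → |Z| = 1/|Y| = 652.4 Ω, ∠Z = −∠Y = 73.22°

1.533 mS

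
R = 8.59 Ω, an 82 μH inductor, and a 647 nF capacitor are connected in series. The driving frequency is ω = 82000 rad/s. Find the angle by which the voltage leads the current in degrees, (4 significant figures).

-54.68°

X_L = ωL = 6.724 Ω
X_C = 1/(ωC) = 18.85 Ω
Net reactance X = X_L − X_C = -12.12 Ω
Z = 8.590 − j12.12 Ω
|Z| = √(8.590² + 12.12²) = 14.86 Ω
∠Z = arctan(-12.12/8.590) = -54.68°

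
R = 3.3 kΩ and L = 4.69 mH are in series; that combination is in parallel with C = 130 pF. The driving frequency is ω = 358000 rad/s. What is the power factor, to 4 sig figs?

X_L = ωL = 1679 Ω
X_C = 1/(ωC) = 21490 Ω
Branch 1 (R+jX_L): Z₁ = 3300 + j1679 Ω, |Z₁| = 3703 Ω
Branch 2 (−jX_C): Z₂ = −j21490 Ω
Parallel: Z = Z₁Z₂/(Z₁+Z₂), |Z| = 3962 Ω, ∠Z = 17.51°
cos φ = cos(17.51°) = 0.9537

0.9537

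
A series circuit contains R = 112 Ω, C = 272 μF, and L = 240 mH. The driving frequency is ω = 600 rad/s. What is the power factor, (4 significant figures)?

X_L = ωL = 144.0 Ω
X_C = 1/(ωC) = 6.127 Ω
Net reactance X = X_L − X_C = 137.9 Ω
Z = 112.0 + j137.9 Ω
|Z| = √(112.0² + 137.9²) = 177.6 Ω
∠Z = arctan(137.9/112.0) = 50.91°
cos φ = cos(50.91°) = 0.6305

0.6305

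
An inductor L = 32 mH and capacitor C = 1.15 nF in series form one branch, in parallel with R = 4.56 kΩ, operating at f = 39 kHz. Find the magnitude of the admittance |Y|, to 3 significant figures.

ω = 2πf = 245000 rad/s
X_L = ωL = 7840 Ω
X_C = 1/(ωC) = 3550 Ω
Branch 1: Z₁ = R = 4560 Ω
Branch 2 (series LC): Z₂ = j(X_L − X_C) = j4290 Ω
Parallel: Z = Z₁Z₂/(Z₁+Z₂), |Z| = 3130 Ω, ∠Z = 46.7°
|Y| = 1/|Z| = 320 μS

320 μS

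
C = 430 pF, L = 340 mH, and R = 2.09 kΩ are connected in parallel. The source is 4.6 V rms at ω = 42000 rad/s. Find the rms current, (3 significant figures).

X_L = ωL = 14300 Ω
X_C = 1/(ωC) = 55400 Ω
Parallel: admittances add. Y = 1/R + 1/(jωL) + jωC
Y = (0.000478 − j5.2e-05) S
|Y| = 0.000481 S → |Z| = 1/|Y| = 2080 Ω, ∠Z = −∠Y = 6.20°
I = V/|Z| = 4.6/2080 = 2.21 mA

2.21 mA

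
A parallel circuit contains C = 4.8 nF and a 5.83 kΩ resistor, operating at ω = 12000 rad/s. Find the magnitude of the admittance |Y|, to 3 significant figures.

X_C = 1/(ωC) = 17400 Ω
Parallel: admittances add. Y = 1/R + jωC
Y = (0.000172 + j5.76e-05) S
|Y| = 0.000181 S → |Z| = 1/|Y| = 5530 Ω, ∠Z = −∠Y = -18.6°

181 μS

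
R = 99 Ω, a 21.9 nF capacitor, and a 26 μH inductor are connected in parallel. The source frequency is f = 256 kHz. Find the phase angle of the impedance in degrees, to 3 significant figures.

-48.2°

ω = 2πf = 1.608e+06 rad/s
X_L = ωL = 41.8 Ω
X_C = 1/(ωC) = 28.4 Ω
Parallel: admittances add. Y = 1/R + 1/(jωL) + jωC
Y = (0.0101 + j0.0113) S
|Y| = 0.0152 S → |Z| = 1/|Y| = 65.9 Ω, ∠Z = −∠Y = -48.2°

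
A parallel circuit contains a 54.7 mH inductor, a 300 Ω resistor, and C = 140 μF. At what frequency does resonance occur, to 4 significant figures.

57.51 Hz

ω₀ = 1/√(LC) = 1/√(0.0547 × 0.00014) = 361.4 rad/s
f₀ = ω₀/(2π) = 57.51 Hz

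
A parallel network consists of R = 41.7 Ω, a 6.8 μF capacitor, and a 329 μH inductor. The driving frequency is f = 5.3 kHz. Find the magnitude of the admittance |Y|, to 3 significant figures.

ω = 2πf = 33300 rad/s
X_L = ωL = 11.0 Ω
X_C = 1/(ωC) = 4.42 Ω
Parallel: admittances add. Y = 1/R + 1/(jωL) + jωC
Y = (0.0240 + j0.135) S
|Y| = 0.137 S → |Z| = 1/|Y| = 7.28 Ω, ∠Z = −∠Y = -79.9°

137 mS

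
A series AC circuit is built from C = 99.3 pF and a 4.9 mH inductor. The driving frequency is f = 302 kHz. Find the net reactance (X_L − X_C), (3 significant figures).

3990 Ω

ω = 2πf = 1.898e+06 rad/s
X_L = ωL = 9300 Ω
X_C = 1/(ωC) = 5310 Ω
X = 9300 − 5310 = 3990 Ω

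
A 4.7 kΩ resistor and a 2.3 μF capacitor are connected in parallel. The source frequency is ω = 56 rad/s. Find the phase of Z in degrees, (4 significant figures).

X_C = 1/(ωC) = 7764 Ω
Parallel: admittances add. Y = 1/R + jωC
Y = (0.0002128 + j0.0001288) S
|Y| = 0.0002487 S → |Z| = 1/|Y| = 4021 Ω, ∠Z = −∠Y = -31.19°

-31.19°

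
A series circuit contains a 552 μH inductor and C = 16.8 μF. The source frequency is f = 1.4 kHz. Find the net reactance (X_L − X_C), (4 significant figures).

ω = 2πf = 8796 rad/s
X_L = ωL = 4.856 Ω
X_C = 1/(ωC) = 6.767 Ω
X = 4.856 − 6.767 = -1.911 Ω

-1.911 Ω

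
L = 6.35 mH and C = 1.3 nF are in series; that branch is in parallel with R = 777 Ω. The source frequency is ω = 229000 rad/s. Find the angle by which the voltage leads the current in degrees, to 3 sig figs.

X_L = ωL = 1450 Ω
X_C = 1/(ωC) = 3360 Ω
Branch 1: Z₁ = R = 777 Ω
Branch 2 (series LC): Z₂ = j(X_L − X_C) = −j1900 Ω
Parallel: Z = Z₁Z₂/(Z₁+Z₂), |Z| = 719 Ω, ∠Z = -22.2°

-22.2°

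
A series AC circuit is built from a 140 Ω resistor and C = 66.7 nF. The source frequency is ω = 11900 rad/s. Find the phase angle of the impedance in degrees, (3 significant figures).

X_C = 1/(ωC) = 1260 Ω
Z = 140 − j1260 Ω
|Z| = √(140² + 1260²) = 1270 Ω
∠Z = arctan(-1260/140) = -83.7°

-83.7°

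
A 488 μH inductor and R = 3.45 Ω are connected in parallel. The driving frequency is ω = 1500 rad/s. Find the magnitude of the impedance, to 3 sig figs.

X_L = ωL = 0.732 Ω
Parallel: admittances add. Y = 1/R + 1/(jωL)
Y = (0.290 − j1.37) S
|Y| = 1.40 S → |Z| = 1/|Y| = 0.716 Ω, ∠Z = −∠Y = 78.0°

0.716 Ω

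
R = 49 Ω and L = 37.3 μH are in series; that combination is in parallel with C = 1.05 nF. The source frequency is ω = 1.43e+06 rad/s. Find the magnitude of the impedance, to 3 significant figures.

X_L = ωL = 53.3 Ω
X_C = 1/(ωC) = 666 Ω
Branch 1 (R+jX_L): Z₁ = 49.0 + j53.3 Ω, |Z₁| = 72.4 Ω
Branch 2 (−jX_C): Z₂ = −j666 Ω
Parallel: Z = Z₁Z₂/(Z₁+Z₂), |Z| = 78.5 Ω, ∠Z = 42.9°

78.5 Ω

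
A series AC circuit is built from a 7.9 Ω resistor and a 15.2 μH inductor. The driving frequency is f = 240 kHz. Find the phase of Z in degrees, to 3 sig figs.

71.0°

ω = 2πf = 1.508e+06 rad/s
X_L = ωL = 22.9 Ω
Z = 7.90 + j22.9 Ω
|Z| = √(7.90² + 22.9²) = 24.2 Ω
∠Z = arctan(22.9/7.90) = 71.0°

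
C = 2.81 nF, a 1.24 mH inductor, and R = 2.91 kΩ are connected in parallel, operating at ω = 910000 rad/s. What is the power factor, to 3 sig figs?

0.201

X_L = ωL = 1130 Ω
X_C = 1/(ωC) = 391 Ω
Parallel: admittances add. Y = 1/R + 1/(jωL) + jωC
Y = (0.000344 + j0.00167) S
|Y| = 0.00171 S → |Z| = 1/|Y| = 586 Ω, ∠Z = −∠Y = -78.4°
cos φ = cos(-78.4°) = 0.201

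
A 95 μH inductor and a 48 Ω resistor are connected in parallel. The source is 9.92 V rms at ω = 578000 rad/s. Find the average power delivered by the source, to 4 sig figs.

X_L = ωL = 54.91 Ω
Parallel: admittances add. Y = 1/R + 1/(jωL)
Y = (0.02083 − j0.01821) S
|Y| = 0.02767 S → |Z| = 1/|Y| = 36.14 Ω, ∠Z = −∠Y = 41.16°
I = V/|Z| = 274.5 mA
P = VI cos φ = 9.92 × 0.2745 × cos(41.16°) = 2.050 W

2.050 W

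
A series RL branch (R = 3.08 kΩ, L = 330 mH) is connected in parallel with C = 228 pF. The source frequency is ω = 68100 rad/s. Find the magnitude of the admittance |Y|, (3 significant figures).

28.8 μS

X_L = ωL = 22500 Ω
X_C = 1/(ωC) = 64400 Ω
Branch 1 (R+jX_L): Z₁ = 3080 + j22500 Ω, |Z₁| = 22700 Ω
Branch 2 (−jX_C): Z₂ = −j64400 Ω
Parallel: Z = Z₁Z₂/(Z₁+Z₂), |Z| = 34700 Ω, ∠Z = 78.0°
|Y| = 1/|Z| = 28.8 μS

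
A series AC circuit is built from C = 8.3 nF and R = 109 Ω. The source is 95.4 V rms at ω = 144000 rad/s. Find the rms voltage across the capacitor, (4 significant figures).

X_C = 1/(ωC) = 836.7 Ω
Z = 109.0 − j836.7 Ω
|Z| = √(109.0² + 836.7²) = 843.8 Ω
I = V/|Z| = 113.1 mA
V_C = I·|Z_C| = 0.1131 × 836.7 = 94.60 V

94.60 V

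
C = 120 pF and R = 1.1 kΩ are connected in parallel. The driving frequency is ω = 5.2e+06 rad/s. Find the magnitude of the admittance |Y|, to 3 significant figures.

X_C = 1/(ωC) = 1600 Ω
Parallel: admittances add. Y = 1/R + jωC
Y = (0.000909 + j0.000624) S
|Y| = 0.00110 S → |Z| = 1/|Y| = 907 Ω, ∠Z = −∠Y = -34.5°

1.10 mS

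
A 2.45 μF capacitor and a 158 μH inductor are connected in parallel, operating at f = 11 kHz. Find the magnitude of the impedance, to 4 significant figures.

12.86 Ω

ω = 2πf = 69120 rad/s
X_L = ωL = 10.92 Ω
X_C = 1/(ωC) = 5.906 Ω
Parallel: admittances add. Y = 1/(jωL) + jωC
Y = (0 + j0.07776) S
|Y| = 0.07776 S → |Z| = 1/|Y| = 12.86 Ω, ∠Z = −∠Y = -90.00°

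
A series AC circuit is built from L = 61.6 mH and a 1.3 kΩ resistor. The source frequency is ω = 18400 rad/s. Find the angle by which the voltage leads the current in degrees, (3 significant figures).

X_L = ωL = 1130 Ω
Z = 1300 + j1130 Ω
|Z| = √(1300² + 1130²) = 1720 Ω
∠Z = arctan(1130/1300) = 41.1°

41.1°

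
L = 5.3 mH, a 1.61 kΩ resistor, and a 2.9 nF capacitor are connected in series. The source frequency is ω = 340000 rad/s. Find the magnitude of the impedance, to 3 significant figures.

X_L = ωL = 1800 Ω
X_C = 1/(ωC) = 1010 Ω
Net reactance X = X_L − X_C = 788 Ω
Z = 1610 + j788 Ω
|Z| = √(1610² + 788²) = 1790 Ω

1790 Ω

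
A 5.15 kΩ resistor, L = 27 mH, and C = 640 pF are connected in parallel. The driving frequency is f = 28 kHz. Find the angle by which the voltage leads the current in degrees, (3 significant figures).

ω = 2πf = 175900 rad/s
X_L = ωL = 4750 Ω
X_C = 1/(ωC) = 8880 Ω
Parallel: admittances add. Y = 1/R + 1/(jωL) + jωC
Y = (0.000194 − j9.79e-05) S
|Y| = 0.000217 S → |Z| = 1/|Y| = 4600 Ω, ∠Z = −∠Y = 26.8°

26.8°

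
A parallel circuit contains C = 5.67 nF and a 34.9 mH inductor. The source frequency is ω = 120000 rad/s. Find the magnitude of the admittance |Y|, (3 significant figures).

442 μS

X_L = ωL = 4190 Ω
X_C = 1/(ωC) = 1470 Ω
Parallel: admittances add. Y = 1/(jωL) + jωC
Y = (0 + j0.000442) S
|Y| = 0.000442 S → |Z| = 1/|Y| = 2260 Ω, ∠Z = −∠Y = -90.0°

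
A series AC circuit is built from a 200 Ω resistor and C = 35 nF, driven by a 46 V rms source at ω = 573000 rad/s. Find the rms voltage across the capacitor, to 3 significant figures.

X_C = 1/(ωC) = 49.9 Ω
Z = 200 − j49.9 Ω
|Z| = √(200² + 49.9²) = 206 Ω
I = V/|Z| = 223 mA
V_C = I·|Z_C| = 0.223 × 49.9 = 11.1 V

11.1 V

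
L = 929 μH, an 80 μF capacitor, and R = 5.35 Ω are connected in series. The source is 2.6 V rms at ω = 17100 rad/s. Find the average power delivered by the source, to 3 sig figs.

140 mW

X_L = ωL = 15.9 Ω
X_C = 1/(ωC) = 0.731 Ω
Net reactance X = X_L − X_C = 15.2 Ω
Z = 5.35 + j15.2 Ω
|Z| = √(5.35² + 15.2²) = 16.1 Ω
∠Z = arctan(15.2/5.35) = 70.6°
I = V/|Z| = 162 mA
P = VI cos φ = 2.6 × 0.162 × cos(70.6°) = 140 mW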